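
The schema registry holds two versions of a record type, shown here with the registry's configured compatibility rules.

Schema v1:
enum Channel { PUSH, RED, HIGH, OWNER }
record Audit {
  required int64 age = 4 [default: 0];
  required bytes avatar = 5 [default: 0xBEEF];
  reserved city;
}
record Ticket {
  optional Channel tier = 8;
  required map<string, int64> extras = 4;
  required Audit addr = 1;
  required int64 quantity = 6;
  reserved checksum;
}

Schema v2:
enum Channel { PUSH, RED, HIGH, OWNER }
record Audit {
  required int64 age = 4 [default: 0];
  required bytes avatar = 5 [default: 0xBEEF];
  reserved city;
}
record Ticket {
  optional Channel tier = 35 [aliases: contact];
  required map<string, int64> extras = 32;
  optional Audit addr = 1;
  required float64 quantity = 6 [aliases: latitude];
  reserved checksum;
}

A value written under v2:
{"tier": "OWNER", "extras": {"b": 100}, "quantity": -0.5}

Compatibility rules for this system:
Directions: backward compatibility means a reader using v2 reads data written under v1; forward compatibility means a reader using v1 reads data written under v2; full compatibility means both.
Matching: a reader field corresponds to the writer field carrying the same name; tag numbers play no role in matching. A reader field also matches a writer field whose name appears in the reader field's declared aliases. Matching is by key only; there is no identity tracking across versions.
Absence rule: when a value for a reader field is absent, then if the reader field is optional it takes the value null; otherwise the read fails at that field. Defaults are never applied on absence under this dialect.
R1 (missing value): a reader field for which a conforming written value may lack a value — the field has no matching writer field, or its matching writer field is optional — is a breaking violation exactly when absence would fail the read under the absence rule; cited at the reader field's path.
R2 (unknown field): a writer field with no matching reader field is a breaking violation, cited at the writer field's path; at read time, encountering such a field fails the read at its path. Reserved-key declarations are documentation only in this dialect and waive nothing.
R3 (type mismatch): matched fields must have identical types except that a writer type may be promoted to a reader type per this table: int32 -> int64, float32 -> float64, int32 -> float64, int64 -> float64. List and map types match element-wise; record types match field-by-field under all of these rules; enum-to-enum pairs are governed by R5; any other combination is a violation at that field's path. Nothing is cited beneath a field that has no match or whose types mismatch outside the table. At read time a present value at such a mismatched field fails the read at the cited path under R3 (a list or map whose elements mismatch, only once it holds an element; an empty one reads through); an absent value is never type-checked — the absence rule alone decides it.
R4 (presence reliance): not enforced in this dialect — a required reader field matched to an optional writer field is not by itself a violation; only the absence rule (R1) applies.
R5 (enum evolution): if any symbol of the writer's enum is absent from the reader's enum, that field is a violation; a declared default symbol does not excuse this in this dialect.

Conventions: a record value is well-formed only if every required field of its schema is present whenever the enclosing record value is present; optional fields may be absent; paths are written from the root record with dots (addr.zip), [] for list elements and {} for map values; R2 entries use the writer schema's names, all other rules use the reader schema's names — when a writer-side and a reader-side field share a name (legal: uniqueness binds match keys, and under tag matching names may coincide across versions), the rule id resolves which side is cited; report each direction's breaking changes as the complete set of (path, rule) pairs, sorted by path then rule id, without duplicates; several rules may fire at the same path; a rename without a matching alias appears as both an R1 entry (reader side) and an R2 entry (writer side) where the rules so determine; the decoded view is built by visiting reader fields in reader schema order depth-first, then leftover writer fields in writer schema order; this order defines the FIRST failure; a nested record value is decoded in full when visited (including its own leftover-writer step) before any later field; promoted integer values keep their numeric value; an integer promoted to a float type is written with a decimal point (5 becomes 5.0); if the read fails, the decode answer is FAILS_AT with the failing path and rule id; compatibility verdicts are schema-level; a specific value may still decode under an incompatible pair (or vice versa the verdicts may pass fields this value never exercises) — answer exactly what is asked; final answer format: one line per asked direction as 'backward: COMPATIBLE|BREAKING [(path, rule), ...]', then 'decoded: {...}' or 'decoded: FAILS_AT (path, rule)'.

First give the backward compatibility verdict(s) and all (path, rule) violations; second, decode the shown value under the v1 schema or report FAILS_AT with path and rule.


each type pair in Ticket: writer, then reader
backward on Ticket — v2 reading data written by v1:
  tier: paired with writer tier (Channel -> Channel; writer optional)
  extras: paired with writer extras (map<string, int64> -> map<string, int64>; writer required)
  addr: paired with writer addr (Audit -> Audit; writer required)
  quantity: paired with writer quantity (int64 -> float64; writer required)
  addr.age: paired with writer addr.age (int64 -> int64; writer required)
  addr.avatar: paired with writer addr.avatar (bytes -> bytes; writer required)
  => backward verdict for Ticket: COMPATIBLE, no violations
migrating the Ticket value to v1:
  tier := "OWNER"
  extras := {"b": 100}
  read fails at addr under R1 (no fill)
  => FAILS_AT (addr, R1)
the rest of the Ticket diff is inert for this question:
  field tier in record Ticket: tag 8 changed to 35 -> triggers nothing under Ticket's printed rules — same verdict
  field extras in record Ticket: tag 4 changed to 32 -> triggers nothing under Ticket's printed rules — same verdict
  field quantity in record Ticket: type int64 changed to float64 -> matters only for Ticket's forward compatibility — outside the asked direction

backward: COMPATIBLE []; decoded: FAILS_AT (addr, R1)


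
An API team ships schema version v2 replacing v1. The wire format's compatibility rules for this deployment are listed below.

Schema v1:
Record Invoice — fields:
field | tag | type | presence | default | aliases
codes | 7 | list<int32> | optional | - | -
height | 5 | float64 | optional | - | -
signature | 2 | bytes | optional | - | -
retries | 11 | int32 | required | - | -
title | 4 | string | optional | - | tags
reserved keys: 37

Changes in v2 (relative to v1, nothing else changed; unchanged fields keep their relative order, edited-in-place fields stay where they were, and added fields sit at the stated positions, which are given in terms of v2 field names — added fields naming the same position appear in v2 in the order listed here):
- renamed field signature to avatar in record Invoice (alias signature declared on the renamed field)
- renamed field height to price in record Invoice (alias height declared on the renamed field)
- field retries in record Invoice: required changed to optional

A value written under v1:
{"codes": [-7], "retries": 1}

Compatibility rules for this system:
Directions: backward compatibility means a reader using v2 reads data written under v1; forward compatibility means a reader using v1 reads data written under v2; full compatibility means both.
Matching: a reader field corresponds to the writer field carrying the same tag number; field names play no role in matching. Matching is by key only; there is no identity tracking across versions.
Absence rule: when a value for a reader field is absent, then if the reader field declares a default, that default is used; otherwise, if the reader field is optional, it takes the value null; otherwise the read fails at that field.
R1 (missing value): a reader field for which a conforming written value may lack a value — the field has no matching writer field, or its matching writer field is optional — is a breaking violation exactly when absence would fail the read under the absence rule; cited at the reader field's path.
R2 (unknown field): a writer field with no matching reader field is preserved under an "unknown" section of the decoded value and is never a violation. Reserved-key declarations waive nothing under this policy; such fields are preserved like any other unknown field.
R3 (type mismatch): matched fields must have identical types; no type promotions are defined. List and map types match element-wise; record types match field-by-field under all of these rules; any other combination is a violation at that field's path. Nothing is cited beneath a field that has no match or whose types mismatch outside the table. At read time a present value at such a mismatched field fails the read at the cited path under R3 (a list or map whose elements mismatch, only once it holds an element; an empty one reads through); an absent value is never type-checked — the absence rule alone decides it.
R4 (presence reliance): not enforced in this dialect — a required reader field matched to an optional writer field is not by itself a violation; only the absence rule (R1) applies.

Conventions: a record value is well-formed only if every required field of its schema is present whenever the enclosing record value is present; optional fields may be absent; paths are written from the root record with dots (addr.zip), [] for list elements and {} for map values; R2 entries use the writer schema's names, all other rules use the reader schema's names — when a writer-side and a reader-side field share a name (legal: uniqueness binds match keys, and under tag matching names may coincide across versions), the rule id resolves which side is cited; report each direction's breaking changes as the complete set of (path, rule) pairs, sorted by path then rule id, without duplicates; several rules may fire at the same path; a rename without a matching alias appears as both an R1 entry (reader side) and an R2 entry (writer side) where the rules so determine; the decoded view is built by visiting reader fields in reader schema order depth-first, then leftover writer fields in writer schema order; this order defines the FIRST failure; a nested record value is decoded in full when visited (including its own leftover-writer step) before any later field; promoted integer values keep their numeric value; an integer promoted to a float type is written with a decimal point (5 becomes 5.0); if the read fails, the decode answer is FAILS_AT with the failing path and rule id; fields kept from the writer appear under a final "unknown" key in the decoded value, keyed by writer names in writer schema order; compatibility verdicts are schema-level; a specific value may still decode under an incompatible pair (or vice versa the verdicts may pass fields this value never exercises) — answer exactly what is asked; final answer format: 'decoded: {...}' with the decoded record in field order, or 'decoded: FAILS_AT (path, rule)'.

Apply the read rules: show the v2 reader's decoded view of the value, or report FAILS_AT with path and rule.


decoded: {"codes": [-7], "price": null, "avatar": null, "retries": 1, "title": null}

the writer's type comes first in each Invoice pair
migrating the Invoice value to v2:
  codes := [-7]
  price := null (missing; optional => null)
  avatar := null (missing; optional => null)
  retries := 1
  title := null (missing; optional => null)
  => decoded: {"codes": [-7], "price": null, "avatar": null, "retries": 1, "title": null}
the other Invoice changes do not affect what is asked:
  field retries in record Invoice: required changed to optional -> a verdict-level change on Invoice — the shown value reads the same


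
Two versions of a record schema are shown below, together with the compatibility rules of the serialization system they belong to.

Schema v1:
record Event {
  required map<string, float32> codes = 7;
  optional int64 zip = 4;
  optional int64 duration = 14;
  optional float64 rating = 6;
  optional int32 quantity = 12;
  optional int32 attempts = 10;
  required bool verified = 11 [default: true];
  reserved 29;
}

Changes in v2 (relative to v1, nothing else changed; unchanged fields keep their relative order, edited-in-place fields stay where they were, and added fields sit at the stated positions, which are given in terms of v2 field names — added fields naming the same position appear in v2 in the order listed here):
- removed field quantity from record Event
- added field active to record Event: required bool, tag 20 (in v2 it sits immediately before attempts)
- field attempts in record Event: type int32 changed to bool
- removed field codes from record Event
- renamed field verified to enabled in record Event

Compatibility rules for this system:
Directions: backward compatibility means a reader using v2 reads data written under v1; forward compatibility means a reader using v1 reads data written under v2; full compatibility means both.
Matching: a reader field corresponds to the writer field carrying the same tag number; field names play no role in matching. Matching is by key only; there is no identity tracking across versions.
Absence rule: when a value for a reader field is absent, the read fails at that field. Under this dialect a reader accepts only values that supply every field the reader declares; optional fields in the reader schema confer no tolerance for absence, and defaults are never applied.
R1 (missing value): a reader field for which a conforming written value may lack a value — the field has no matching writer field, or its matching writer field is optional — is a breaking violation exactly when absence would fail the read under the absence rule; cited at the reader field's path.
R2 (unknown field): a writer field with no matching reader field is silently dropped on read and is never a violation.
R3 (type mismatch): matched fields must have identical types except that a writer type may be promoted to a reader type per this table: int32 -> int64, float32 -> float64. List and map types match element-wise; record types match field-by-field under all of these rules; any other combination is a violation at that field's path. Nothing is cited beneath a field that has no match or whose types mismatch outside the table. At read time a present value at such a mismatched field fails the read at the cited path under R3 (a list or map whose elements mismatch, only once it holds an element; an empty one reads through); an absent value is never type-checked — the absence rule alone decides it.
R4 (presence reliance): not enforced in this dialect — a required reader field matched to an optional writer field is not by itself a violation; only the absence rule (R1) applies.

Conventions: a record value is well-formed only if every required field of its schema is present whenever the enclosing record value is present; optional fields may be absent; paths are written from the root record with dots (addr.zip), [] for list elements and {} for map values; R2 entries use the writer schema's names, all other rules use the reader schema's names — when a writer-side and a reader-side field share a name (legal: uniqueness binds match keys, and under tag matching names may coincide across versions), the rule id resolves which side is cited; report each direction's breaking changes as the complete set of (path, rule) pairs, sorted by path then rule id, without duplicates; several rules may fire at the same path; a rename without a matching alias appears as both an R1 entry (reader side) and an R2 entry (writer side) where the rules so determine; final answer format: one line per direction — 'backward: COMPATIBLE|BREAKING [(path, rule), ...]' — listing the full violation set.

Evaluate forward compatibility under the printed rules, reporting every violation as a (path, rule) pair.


arrows below run writer -> reader for Event
forward analysis of Event with v1 as reader and v2 as writer:
  codes: no writer match
  int64 -> int64, writer optional: zip aligns to zip
  int64 -> int64, writer optional: duration aligns to duration
  float64 -> float64, writer optional: rating aligns to rating
  quantity: no writer match
  bool -> int32, writer optional: attempts aligns to attempts
  bool -> bool, writer required: verified aligns to enabled
  leftover writer field: active
  rule R1 violated at attempts
  rule R3 violated at attempts
  rule R1 violated at codes
  rule R1 violated at duration
  rule R1 violated at quantity
  rule R1 violated at rating
  rule R1 violated at zip
  => 7 violation(s): forward is BREAKING for Event
the other Event changes do not affect what is asked:
  removed field quantity from record Event -> its effect on Event is confined to the backward direction, not asked
  added field active to record Event: required bool, tag 20 (in v2 it sits immediately before attempts) -> its effect on Event is confined to the backward direction, not asked
  renamed field verified to enabled in record Event -> fires no rule on Event, leaving the asked answer as it is

forward: BREAKING [(attempts, R1), (attempts, R3), (codes, R1), (duration, R1), (quantity, R1), (rating, R1), (zip, R1)]


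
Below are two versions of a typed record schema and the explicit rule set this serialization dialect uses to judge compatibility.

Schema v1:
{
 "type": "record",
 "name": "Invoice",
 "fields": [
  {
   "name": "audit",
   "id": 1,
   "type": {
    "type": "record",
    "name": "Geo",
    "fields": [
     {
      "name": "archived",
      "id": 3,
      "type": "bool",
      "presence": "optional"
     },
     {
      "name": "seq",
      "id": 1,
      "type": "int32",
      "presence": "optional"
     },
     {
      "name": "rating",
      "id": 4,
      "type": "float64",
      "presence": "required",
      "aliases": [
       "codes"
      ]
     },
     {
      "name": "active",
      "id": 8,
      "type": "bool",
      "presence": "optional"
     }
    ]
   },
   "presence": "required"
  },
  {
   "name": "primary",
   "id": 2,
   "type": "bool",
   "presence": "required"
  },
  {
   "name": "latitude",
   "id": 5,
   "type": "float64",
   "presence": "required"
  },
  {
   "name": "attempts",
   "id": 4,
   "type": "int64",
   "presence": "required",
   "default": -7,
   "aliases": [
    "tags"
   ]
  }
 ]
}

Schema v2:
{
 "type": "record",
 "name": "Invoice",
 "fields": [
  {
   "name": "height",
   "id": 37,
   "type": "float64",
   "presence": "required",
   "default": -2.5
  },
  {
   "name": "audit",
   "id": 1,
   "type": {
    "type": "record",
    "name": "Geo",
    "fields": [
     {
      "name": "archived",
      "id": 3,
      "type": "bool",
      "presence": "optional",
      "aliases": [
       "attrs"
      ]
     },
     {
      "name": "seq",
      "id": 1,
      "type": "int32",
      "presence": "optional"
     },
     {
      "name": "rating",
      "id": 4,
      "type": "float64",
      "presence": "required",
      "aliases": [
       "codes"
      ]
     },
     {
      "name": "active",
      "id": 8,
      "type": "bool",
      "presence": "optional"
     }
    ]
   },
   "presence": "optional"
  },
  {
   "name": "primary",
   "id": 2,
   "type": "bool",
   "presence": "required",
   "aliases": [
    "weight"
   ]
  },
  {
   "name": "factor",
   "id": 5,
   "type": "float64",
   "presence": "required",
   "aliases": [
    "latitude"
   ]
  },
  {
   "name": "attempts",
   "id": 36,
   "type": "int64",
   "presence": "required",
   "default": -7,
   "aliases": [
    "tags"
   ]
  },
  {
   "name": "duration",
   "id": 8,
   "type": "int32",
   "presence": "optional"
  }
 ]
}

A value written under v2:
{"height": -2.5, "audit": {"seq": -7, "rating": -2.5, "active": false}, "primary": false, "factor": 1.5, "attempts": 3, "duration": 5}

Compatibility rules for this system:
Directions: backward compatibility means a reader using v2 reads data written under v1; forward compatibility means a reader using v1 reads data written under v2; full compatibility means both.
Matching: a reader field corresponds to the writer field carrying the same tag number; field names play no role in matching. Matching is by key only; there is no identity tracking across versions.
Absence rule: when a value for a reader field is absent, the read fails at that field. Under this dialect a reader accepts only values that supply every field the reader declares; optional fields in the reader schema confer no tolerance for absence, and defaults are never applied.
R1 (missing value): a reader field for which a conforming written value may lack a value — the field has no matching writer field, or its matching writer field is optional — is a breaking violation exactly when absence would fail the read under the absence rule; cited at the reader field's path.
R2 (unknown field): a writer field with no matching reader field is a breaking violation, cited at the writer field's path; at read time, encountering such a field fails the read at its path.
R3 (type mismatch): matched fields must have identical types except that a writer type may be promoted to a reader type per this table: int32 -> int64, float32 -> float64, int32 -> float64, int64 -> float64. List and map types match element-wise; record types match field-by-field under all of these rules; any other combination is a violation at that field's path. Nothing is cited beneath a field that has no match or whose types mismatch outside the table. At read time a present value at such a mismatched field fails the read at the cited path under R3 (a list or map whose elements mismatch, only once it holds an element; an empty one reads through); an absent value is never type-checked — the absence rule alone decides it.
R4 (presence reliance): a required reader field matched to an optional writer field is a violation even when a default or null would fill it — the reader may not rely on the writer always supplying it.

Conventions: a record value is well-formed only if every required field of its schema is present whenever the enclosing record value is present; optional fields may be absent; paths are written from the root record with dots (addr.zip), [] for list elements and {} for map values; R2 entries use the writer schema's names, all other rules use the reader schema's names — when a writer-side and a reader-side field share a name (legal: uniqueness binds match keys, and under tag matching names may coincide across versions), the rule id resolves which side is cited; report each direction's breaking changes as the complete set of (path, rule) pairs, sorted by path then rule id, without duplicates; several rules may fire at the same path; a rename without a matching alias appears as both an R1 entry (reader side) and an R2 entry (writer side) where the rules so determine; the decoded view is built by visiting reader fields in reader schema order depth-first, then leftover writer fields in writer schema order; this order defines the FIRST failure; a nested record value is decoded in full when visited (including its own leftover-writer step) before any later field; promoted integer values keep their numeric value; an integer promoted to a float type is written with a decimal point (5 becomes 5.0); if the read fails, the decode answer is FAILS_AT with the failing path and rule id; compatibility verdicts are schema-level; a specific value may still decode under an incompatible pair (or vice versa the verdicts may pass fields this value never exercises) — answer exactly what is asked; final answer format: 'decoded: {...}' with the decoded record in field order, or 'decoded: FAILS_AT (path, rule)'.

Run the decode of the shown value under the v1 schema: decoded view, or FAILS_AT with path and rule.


decoded: FAILS_AT (audit.archived, R1)

in Invoice below, arrows point writer -> reader
decode walk for Invoice under reader schema v1:
  read fails at audit.archived under R1 (no fill)
  => FAILS_AT (audit.archived, R1)
the rest of the Invoice diff is inert for this question:
  field attempts in record Invoice: tag 4 changed to 36 -> matters for Invoice compatibility verdicts, not for this value's decode
  added field duration to record Invoice: optional int32, tag 8 (in v2 it sits last) -> matters for Invoice compatibility verdicts, not for this value's decode
  added field height to record Invoice: required float64, tag 37, default -2.5 (in v2 it sits immediately before audit) -> matters for Invoice compatibility verdicts, not for this value's decode
  renamed field latitude to factor in record Invoice (alias latitude declared on the renamed field) -> inert under this dialect — no rule fires on Invoice and the result does not move


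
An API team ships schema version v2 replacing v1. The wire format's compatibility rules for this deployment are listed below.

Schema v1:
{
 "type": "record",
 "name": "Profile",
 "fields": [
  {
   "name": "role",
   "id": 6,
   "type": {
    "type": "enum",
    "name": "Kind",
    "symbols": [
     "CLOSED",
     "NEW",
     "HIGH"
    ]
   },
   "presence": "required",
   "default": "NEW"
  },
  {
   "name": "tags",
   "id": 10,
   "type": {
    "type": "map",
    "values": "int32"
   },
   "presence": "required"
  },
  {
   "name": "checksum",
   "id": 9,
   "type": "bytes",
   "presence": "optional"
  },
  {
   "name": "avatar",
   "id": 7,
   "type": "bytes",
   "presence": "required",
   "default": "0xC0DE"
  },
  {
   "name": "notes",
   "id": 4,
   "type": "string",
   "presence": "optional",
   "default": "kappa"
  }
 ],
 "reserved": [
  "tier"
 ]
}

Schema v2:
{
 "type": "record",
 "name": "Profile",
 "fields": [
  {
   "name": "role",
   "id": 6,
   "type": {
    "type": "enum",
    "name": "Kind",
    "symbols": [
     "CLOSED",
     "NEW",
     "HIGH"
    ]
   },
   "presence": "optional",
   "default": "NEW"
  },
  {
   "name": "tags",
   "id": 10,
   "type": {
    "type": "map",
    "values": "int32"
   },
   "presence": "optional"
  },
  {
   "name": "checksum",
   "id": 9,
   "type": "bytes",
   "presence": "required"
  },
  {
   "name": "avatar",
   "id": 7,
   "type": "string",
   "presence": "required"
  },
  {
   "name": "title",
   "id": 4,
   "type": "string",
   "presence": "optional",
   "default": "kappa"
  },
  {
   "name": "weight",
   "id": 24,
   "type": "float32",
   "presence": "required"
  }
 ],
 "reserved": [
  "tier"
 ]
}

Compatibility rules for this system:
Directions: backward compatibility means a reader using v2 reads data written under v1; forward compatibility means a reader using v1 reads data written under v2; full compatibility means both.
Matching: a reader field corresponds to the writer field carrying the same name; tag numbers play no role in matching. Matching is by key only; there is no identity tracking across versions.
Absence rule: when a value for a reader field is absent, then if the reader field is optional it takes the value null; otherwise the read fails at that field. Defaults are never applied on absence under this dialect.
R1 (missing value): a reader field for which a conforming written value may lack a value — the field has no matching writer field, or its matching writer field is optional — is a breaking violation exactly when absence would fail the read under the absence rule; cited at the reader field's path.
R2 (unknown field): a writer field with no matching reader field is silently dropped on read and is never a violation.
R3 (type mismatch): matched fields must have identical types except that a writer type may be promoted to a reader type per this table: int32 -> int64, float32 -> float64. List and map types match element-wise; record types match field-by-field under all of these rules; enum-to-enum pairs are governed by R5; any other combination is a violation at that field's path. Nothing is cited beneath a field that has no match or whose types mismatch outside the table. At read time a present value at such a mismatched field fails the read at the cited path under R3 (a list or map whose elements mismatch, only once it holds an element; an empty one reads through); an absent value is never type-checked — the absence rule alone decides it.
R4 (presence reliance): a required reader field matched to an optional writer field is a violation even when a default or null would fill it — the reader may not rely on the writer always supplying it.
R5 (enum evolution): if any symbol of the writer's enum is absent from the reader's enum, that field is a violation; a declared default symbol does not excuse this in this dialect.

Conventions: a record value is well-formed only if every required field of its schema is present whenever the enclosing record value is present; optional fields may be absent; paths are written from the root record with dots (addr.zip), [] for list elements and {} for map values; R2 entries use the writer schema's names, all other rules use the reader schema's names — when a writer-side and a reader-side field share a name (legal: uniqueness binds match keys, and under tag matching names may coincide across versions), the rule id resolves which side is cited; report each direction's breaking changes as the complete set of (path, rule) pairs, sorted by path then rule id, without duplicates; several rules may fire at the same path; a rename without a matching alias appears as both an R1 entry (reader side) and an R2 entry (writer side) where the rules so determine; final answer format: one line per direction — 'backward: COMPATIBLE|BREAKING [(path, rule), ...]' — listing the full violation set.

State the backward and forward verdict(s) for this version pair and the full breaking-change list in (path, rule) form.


backward: BREAKING [(avatar, R3), (checksum, R1), (checksum, R4), (weight, R1)]; forward: BREAKING [(avatar, R3), (role, R1), (role, R4), (tags, R1), (tags, R4)]

the writer's type comes first in each Profile pair
backward on Profile — v2 reading data written by v1:
  role <- role (Kind -> Kind, writer required)
  tags <- tags (map<string, int32> -> map<string, int32>, writer required)
  checksum <- checksum (bytes -> bytes, writer optional)
  avatar <- avatar (bytes -> string, writer required)
  title has no writer counterpart
  weight has no writer counterpart
  writer notes: unknown to reader
  rule R3 violated at avatar
  rule R1 violated at checksum
  rule R4 violated at checksum
  rule R1 violated at weight
  => backward: BREAKING (4)
forward on Profile — v1 reading data written by v2:
  role <- role (Kind -> Kind, writer optional)
  tags <- tags (map<string, int32> -> map<string, int32>, writer optional)
  checksum <- checksum (bytes -> bytes, writer required)
  avatar <- avatar (string -> bytes, writer required)
  notes has no writer counterpart
  writer title: unknown to reader
  writer weight: unknown to reader
  rule R3 violated at avatar
  rule R1 violated at role
  rule R4 violated at role
  rule R1 violated at tags
  rule R4 violated at tags
  => forward: BREAKING (5)


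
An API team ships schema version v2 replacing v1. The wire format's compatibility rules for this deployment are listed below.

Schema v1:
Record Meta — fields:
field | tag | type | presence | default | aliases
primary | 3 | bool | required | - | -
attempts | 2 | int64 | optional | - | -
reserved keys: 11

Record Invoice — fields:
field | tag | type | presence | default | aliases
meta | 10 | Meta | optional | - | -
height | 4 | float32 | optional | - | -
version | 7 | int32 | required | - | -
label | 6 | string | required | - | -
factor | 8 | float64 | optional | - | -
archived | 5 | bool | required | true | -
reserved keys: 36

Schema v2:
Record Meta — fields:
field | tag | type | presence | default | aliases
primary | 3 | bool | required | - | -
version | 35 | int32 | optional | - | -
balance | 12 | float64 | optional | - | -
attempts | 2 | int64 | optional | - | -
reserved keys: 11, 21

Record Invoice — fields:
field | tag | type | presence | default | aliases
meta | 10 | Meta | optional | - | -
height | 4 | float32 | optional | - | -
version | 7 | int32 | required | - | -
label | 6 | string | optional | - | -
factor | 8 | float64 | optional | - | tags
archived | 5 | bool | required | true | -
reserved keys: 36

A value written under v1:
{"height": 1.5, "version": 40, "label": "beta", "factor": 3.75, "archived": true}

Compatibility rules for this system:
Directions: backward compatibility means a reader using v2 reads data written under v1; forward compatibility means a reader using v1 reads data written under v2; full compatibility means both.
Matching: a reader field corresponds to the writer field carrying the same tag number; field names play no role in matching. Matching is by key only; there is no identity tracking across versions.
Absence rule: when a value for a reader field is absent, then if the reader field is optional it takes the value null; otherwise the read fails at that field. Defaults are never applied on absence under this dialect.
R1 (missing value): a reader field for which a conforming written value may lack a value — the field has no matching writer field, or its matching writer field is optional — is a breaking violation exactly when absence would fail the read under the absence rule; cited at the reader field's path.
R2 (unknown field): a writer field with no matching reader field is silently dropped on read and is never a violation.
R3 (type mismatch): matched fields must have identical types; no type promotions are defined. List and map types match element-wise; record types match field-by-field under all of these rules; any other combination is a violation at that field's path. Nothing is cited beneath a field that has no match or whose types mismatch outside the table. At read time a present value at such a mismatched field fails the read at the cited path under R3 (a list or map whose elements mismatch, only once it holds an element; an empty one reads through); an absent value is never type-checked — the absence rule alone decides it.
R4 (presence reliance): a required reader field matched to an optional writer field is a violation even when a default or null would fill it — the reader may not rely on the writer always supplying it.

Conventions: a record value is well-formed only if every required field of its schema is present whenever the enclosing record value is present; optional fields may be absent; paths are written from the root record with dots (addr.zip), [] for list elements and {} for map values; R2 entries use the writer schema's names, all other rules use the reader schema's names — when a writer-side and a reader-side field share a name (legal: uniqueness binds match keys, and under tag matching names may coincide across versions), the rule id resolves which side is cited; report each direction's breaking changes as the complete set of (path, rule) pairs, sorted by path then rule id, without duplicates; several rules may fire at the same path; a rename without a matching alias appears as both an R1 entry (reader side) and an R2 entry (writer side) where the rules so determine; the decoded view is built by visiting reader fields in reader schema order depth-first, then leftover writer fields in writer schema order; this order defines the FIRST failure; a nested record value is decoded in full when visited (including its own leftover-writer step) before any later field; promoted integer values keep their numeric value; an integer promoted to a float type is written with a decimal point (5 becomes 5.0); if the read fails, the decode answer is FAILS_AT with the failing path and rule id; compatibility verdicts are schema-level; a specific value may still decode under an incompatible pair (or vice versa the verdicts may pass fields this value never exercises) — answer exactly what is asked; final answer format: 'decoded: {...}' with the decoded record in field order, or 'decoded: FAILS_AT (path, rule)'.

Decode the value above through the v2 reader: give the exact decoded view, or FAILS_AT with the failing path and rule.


arrows below run writer -> reader for Invoice
decoding the Invoice value with the v2 reader:
  meta := null (missing; optional => null)
  height := 1.5
  version := 40
  label := "beta"
  factor := 3.75
  archived := true
  => decoded: {"meta": null, "height": 1.5, "version": 40, "label": "beta", "factor": 3.75, "archived": true}
remaining Invoice differences; none change what is asked:
  field label in record Invoice: required changed to optional -> schema-level compatibility only; this Invoice value's decode is unchanged
  added field version to record Meta: optional int32, tag 35 (in v2 it sits immediately before attempts) -> no rule fires on it and the decoded Invoice view is identical with or without it
  added field balance to record Meta: optional float64, tag 12 (in v2 it sits immediately before attempts) -> no rule fires on it and the decoded Invoice view is identical with or without it

decoded: {"meta": null, "height": 1.5, "version": 40, "label": "beta", "factor": 3.75, "archived": true}


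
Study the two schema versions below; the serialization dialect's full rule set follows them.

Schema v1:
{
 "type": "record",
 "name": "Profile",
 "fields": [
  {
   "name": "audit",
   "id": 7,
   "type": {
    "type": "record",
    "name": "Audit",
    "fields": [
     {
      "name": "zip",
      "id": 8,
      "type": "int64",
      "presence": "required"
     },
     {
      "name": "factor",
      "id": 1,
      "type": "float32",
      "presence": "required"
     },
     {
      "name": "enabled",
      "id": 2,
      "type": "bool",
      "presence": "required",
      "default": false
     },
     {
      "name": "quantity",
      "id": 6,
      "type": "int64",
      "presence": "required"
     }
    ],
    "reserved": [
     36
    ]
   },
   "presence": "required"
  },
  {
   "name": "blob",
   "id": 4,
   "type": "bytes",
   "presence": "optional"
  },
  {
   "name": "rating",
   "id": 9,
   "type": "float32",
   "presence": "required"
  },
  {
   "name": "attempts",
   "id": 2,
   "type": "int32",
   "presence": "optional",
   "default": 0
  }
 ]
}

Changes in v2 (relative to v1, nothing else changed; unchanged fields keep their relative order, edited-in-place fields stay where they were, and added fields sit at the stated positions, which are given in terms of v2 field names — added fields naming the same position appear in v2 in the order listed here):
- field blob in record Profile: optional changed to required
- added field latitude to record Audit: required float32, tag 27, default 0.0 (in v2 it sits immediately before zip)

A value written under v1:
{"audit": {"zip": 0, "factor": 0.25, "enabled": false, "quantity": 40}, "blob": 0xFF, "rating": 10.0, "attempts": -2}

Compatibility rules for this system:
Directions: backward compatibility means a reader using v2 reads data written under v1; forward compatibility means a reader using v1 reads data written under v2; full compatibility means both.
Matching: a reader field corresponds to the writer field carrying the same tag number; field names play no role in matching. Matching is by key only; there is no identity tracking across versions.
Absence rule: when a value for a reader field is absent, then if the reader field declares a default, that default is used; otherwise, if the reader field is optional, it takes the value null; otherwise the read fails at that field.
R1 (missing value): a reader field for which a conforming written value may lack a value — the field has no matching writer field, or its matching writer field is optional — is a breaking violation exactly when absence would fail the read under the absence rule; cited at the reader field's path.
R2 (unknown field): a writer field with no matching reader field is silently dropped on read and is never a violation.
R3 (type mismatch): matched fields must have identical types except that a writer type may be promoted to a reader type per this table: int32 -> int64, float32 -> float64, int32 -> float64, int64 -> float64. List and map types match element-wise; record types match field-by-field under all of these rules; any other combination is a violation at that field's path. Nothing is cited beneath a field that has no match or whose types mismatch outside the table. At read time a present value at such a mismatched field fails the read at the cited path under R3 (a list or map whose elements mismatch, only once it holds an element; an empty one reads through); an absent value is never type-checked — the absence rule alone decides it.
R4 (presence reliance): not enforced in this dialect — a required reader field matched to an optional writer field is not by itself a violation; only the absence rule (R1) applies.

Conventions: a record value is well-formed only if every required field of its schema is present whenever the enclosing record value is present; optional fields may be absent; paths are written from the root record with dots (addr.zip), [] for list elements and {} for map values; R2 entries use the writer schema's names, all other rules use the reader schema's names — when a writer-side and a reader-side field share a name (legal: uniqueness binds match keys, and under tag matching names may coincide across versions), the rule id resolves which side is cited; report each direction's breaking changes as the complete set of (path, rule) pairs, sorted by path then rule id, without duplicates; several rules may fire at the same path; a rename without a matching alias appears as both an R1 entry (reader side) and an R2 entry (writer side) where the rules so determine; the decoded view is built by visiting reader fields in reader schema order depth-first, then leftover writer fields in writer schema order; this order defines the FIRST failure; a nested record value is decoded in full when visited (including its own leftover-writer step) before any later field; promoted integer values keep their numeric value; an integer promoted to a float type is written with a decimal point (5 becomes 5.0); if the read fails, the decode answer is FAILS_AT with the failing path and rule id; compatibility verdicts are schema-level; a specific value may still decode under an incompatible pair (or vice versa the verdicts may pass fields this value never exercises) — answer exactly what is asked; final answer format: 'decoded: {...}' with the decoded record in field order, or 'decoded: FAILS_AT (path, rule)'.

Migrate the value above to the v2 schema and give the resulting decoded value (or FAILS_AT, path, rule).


decoded: {"audit": {"latitude": 0.0, "zip": 0, "factor": 0.25, "enabled": false, "quantity": 40}, "blob": 0xFF, "rating": 10.0, "attempts": -2}

the writer's type comes first in each Profile pair
decode walk for Profile under reader schema v2:
  audit.latitude := 0.0 (absent -> default)
  audit.zip := 0
  audit.factor := 0.25
  audit.enabled := false
  audit.quantity := 40
  blob := 0xFF
  rating := 10.0
  attempts := -2
  => decoded: {"audit": {"latitude": 0.0, "zip": 0, "factor": 0.25, "enabled": false, "quantity": 40}, "blob": 0xFF, "rating": 10.0, "attempts": -2}
diffs on Profile not affecting the asked answer:
  field blob in record Profile: optional changed to required -> affects the rule determinations only; this particular Profile value decodes identically
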